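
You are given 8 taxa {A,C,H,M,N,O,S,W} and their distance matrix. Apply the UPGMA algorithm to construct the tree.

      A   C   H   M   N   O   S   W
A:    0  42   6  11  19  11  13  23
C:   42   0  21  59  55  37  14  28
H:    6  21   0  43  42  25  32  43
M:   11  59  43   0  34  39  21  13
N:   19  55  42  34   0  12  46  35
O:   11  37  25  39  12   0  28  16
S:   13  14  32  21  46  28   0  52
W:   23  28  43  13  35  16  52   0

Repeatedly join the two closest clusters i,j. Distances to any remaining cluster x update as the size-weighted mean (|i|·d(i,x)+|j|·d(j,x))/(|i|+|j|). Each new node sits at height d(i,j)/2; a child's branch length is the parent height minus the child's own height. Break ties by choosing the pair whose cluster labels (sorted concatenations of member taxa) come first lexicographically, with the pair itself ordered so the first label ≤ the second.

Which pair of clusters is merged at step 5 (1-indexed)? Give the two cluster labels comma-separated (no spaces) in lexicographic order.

iteration 1: select A,H (d=6); attach at lengths (3, 3); label the merged cluster AH
  updated: d(AH,C)=63/2, d(AH,M)=27, d(AH,N)=61/2, d(AH,O)=18, d(AH,S)=45/2, d(AH,W)=33
iteration 2: select N,O (d=12); attach at lengths (6, 6); label the merged cluster NO
  updated: d(AH,NO)=97/4, d(C,NO)=46, d(M,NO)=73/2, d(NO,S)=37, d(NO,W)=51/2
iteration 3: select M,W (d=13); attach at lengths (13/2, 13/2); label the merged cluster MW
  updated: d(AH,MW)=30, d(C,MW)=87/2, d(MW,NO)=31, d(MW,S)=73/2
iteration 4: select C,S (d=14); attach at lengths (7, 7); label the merged cluster CS
  updated: d(AH,CS)=27, d(CS,MW)=40, d(CS,NO)=83/2
iteration 5: select AH,NO (d=97/4); attach at lengths (73/8, 49/8); label the merged cluster AHNO
  updated: d(AHNO,CS)=137/4, d(AHNO,MW)=61/2
iteration 6: select AHNO,MW (d=61/2); attach at lengths (25/8, 35/4); label the merged cluster AHMNOW
  updated: d(AHMNOW,CS)=217/6
iteration 7: select AHMNOW,CS (d=217/6); attach at lengths (17/6, 133/12); label the merged cluster ACHMNOSW
final tree: ((((A:3,H:3):73/8,(N:6,O:6):49/8):25/8,(M:13/2,W:13/2):35/4):17/6,(C:7,S:7):133/12)
total length: 2065/24

AH,NO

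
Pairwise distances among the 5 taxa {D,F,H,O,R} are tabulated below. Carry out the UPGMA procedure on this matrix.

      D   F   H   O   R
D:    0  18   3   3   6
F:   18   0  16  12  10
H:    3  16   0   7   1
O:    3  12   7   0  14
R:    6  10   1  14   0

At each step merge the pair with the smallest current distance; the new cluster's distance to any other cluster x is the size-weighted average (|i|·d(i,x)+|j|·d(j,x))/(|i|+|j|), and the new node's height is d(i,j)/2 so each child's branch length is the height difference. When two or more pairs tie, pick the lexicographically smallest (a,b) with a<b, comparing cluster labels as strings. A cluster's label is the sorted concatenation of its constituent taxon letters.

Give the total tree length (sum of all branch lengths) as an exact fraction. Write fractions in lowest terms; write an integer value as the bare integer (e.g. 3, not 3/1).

iteration 1: select H,R (d=1); attach at lengths (1/2, 1/2); label the merged cluster HR
  updated: d(D,HR)=9/2, d(F,HR)=13, d(HR,O)=21/2
iteration 2: select D,O (d=3); attach at lengths (3/2, 3/2); label the merged cluster DO
  updated: d(DO,F)=15, d(DO,HR)=15/2
iteration 3: select DO,HR (d=15/2); attach at lengths (9/4, 13/4); label the merged cluster DHOR
  updated: d(DHOR,F)=14
iteration 4: select DHOR,F (d=14); attach at lengths (13/4, 7); label the merged cluster DFHOR
final tree: (((D:3/2,O:3/2):9/4,(H:1/2,R:1/2):13/4):13/4,F:7)
total length: 79/4

79/4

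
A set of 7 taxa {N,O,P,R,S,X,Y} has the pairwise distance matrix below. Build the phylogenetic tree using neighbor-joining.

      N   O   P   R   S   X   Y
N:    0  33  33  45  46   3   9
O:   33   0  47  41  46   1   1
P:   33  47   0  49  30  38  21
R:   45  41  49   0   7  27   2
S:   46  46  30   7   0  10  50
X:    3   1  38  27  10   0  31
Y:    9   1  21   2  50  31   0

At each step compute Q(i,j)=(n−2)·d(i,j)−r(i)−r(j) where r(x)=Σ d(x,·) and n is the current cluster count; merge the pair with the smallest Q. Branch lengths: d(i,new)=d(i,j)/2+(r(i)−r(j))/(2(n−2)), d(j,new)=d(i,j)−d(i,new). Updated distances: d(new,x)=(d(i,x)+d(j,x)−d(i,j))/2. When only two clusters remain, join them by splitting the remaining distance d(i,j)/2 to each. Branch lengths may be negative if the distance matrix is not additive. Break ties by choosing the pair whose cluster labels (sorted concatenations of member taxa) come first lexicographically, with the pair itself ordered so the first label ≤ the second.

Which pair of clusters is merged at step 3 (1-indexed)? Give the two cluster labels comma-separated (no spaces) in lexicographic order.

P,RS

step 1: merge (R,S) at d=7, Q=-325; branch lengths R→17/10, S→53/10; new cluster RS
  updated: d(N,RS)=42, d(O,RS)=40, d(P,RS)=36, d(RS,X)=15, d(RS,Y)=45/2
step 2: merge (O,X) at d=1, Q=-206; branch lengths O→19/4, X→-15/4; new cluster OX
  updated: d(N,OX)=35/2, d(OX,P)=42, d(OX,RS)=27, d(OX,Y)=31/2
step 3: merge (P,RS) at d=36, Q=-303/2; branch lengths P→75/4, RS→69/4; new cluster PRS
  updated: d(N,PRS)=39/2, d(OX,PRS)=33/2, d(PRS,Y)=15/4
step 4: merge (N,OX) at d=35/2, Q=-121/2; branch lengths N→63/8, OX→77/8; new cluster NOX
  updated: d(NOX,PRS)=37/4, d(NOX,Y)=7/2
step 5: merge (NOX,PRS) at d=37/4, Q=-33/2; branch lengths NOX→9/2, PRS→19/4; new cluster NOPRSX
  updated: d(NOPRSX,Y)=-1
step 6: merge (NOPRSX,Y) at d=-1; branch lengths NOPRSX→-1/2, Y→-1/2; new cluster NOPRSXY
final tree: (((N:63/8,(O:19/4,X:-15/4):77/8):9/2,(P:75/4,(R:17/10,S:53/10):69/4):19/4):-1/2,Y:-1/2)
total length: 279/4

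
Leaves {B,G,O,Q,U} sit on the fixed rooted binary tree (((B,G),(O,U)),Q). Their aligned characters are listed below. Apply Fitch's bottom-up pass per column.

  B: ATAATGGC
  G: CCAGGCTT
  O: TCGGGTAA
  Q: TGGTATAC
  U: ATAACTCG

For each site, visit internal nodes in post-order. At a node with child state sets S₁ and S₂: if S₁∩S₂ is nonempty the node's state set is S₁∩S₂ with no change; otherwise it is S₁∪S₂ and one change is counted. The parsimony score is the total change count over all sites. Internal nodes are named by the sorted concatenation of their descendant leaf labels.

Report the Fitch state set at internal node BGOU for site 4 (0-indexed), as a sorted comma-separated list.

G

[col 0] BG: children B:{A}, G:{C} ∪→ {A,C}; cost 1
[col 0] OU: children O:{T}, U:{A} ∪→ {A,T}; cost 1
[col 0] BGOU: children BG:{A,C}, OU:{A,T} ∩→ {A}; cost 0
[col 0] BGOQU: children BGOU:{A}, Q:{T} ∪→ {A,T}; cost 1
[col 1] BG: children B:{T}, G:{C} ∪→ {C,T}; cost 1
[col 1] OU: children O:{C}, U:{T} ∪→ {C,T}; cost 1
[col 1] BGOU: children BG:{C,T}, OU:{C,T} ∩→ {C,T}; cost 0
[col 1] BGOQU: children BGOU:{C,T}, Q:{G} ∪→ {C,G,T}; cost 1
[col 2] BG: children B:{A}, G:{A} ∩→ {A}; cost 0
[col 2] OU: children O:{G}, U:{A} ∪→ {A,G}; cost 1
[col 2] BGOU: children BG:{A}, OU:{A,G} ∩→ {A}; cost 0
[col 2] BGOQU: children BGOU:{A}, Q:{G} ∪→ {A,G}; cost 1
[col 3] BG: children B:{A}, G:{G} ∪→ {A,G}; cost 1
[col 3] OU: children O:{G}, U:{A} ∪→ {A,G}; cost 1
[col 3] BGOU: children BG:{A,G}, OU:{A,G} ∩→ {A,G}; cost 0
[col 3] BGOQU: children BGOU:{A,G}, Q:{T} ∪→ {A,G,T}; cost 1
[col 4] BG: children B:{T}, G:{G} ∪→ {G,T}; cost 1
[col 4] OU: children O:{G}, U:{C} ∪→ {C,G}; cost 1
[col 4] BGOU: children BG:{G,T}, OU:{C,G} ∩→ {G}; cost 0
[col 4] BGOQU: children BGOU:{G}, Q:{A} ∪→ {A,G}; cost 1
[col 5] BG: children B:{G}, G:{C} ∪→ {C,G}; cost 1
[col 5] OU: children O:{T}, U:{T} ∩→ {T}; cost 0
[col 5] BGOU: children BG:{C,G}, OU:{T} ∪→ {C,G,T}; cost 1
[col 5] BGOQU: children BGOU:{C,G,T}, Q:{T} ∩→ {T}; cost 0
[col 6] BG: children B:{G}, G:{T} ∪→ {G,T}; cost 1
[col 6] OU: children O:{A}, U:{C} ∪→ {A,C}; cost 1
[col 6] BGOU: children BG:{G,T}, OU:{A,C} ∪→ {A,C,G,T}; cost 1
[col 6] BGOQU: children BGOU:{A,C,G,T}, Q:{A} ∩→ {A}; cost 0
[col 7] BG: children B:{C}, G:{T} ∪→ {C,T}; cost 1
[col 7] OU: children O:{A}, U:{G} ∪→ {A,G}; cost 1
[col 7] BGOU: children BG:{C,T}, OU:{A,G} ∪→ {A,C,G,T}; cost 1
[col 7] BGOQU: children BGOU:{A,C,G,T}, Q:{C} ∩→ {C}; cost 0
per-site changes: [3, 3, 2, 3, 3, 2, 3, 3]; total = 22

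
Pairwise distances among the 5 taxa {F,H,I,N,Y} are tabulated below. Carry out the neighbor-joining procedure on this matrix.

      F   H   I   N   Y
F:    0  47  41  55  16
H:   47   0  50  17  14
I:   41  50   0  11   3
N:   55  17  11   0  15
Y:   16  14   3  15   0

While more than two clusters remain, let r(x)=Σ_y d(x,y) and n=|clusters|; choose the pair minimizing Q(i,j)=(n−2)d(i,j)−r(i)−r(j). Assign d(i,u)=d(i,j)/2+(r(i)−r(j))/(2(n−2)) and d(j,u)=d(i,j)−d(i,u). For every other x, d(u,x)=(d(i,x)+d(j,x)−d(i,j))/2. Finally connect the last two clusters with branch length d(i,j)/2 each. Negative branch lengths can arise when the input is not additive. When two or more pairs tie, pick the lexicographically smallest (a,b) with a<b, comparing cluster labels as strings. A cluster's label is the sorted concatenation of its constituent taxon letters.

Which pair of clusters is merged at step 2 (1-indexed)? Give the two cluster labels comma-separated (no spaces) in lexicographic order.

F,Y

step 1: merge (H,N) at d=17, Q=-175; branch lengths H→27/2, N→7/2; new cluster HN
  updated: d(F,HN)=85/2, d(HN,I)=22, d(HN,Y)=6
step 2: merge (F,Y) at d=16, Q=-185/2; branch lengths F→213/8, Y→-85/8; new cluster FY
  updated: d(FY,HN)=65/4, d(FY,I)=14
step 3: merge (FY,HN) at d=65/4, Q=-209/4; branch lengths FY→33/8, HN→97/8; new cluster FHNY
  updated: d(FHNY,I)=79/8
step 4: merge (FHNY,I) at d=79/8; branch lengths FHNY→79/16, I→79/16; new cluster FHINY
final tree: (((F:213/8,Y:-85/8):33/8,(H:27/2,N:7/2):97/8):79/16,I:79/16)
total length: 473/8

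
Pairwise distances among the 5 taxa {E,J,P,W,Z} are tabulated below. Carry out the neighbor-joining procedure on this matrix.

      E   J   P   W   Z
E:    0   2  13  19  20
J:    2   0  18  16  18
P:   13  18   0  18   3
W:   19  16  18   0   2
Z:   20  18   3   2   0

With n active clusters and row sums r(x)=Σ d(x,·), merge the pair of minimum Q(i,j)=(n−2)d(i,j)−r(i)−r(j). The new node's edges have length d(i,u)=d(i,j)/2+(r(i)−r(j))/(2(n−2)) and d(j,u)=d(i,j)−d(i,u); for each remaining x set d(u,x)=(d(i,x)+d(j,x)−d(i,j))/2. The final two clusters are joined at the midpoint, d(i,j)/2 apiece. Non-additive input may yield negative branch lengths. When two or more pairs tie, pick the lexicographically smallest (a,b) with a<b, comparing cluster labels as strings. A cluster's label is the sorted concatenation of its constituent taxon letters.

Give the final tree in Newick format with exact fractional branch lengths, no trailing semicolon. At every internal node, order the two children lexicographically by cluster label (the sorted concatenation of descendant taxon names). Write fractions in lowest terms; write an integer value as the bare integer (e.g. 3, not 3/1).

((((E:1,J:1):85/8,P:31/8):45/8,W:35/8):-19/16,Z:-19/16)

1. join E+J (d=2, Q=-102) ⇒ EJ; edges |E|=1, |J|=1
  updated: d(EJ,P)=29/2, d(EJ,W)=33/2, d(EJ,Z)=18
2. join EJ+P (d=29/2, Q=-111/2) ⇒ EJP; edges |EJ|=85/8, |P|=31/8
  updated: d(EJP,W)=10, d(EJP,Z)=13/4
3. join EJP+W (d=10, Q=-61/4) ⇒ EJPW; edges |EJP|=45/8, |W|=35/8
  updated: d(EJPW,Z)=-19/8
4. join EJPW+Z (d=-19/8) ⇒ EJPWZ; edges |EJPW|=-19/16, |Z|=-19/16
final tree: ((((E:1,J:1):85/8,P:31/8):45/8,W:35/8):-19/16,Z:-19/16)
total length: 193/8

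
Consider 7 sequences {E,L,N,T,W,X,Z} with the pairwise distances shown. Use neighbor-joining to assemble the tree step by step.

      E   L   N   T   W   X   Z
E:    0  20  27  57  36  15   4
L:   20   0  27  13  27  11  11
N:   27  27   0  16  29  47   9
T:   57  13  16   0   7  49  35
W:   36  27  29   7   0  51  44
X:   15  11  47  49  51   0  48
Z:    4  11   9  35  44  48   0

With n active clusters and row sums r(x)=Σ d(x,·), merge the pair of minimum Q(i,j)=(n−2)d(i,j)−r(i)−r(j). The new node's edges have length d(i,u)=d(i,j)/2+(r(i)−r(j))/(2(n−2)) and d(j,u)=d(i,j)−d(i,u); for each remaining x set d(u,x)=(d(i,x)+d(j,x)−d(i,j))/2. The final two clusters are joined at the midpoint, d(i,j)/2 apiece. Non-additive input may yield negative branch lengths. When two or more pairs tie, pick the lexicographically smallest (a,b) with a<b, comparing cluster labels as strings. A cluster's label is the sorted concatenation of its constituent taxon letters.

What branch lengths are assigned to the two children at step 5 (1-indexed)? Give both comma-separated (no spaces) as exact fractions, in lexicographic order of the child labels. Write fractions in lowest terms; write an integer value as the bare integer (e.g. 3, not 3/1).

189/32,261/32

1. join T+W (d=7, Q=-336) ⇒ TW; edges |T|=9/5, |W|=26/5
  updated: d(E,TW)=43, d(L,TW)=33/2, d(N,TW)=19, d(TW,X)=93/2, d(TW,Z)=36
2. join E+X (d=15, Q=-433/2) ⇒ EX; edges |E|=3/16, |X|=237/16
  updated: d(EX,L)=8, d(EX,N)=59/2, d(EX,TW)=149/4, d(EX,Z)=37/2
3. join N+TW (d=19, Q=-545/4) ⇒ NTW; edges |N|=131/24, |TW|=325/24
  updated: d(EX,NTW)=191/8, d(L,NTW)=49/4, d(NTW,Z)=13
4. join EX+L (d=8, Q=-525/8) ⇒ ELX; edges |EX|=281/32, |L|=-25/32
  updated: d(ELX,NTW)=225/16, d(ELX,Z)=43/4
5. join ELX+NTW (d=225/16, Q=-605/16) ⇒ ELNTWX; edges |ELX|=189/32, |NTW|=261/32
  updated: d(ELNTWX,Z)=155/32
6. join ELNTWX+Z (d=155/32) ⇒ ELNTWXZ; edges |ELNTWX|=155/64, |Z|=155/64
final tree: ((((E:3/16,X:237/16):281/32,L:-25/32):189/32,(N:131/24,(T:9/5,W:26/5):325/24):261/32):155/64,Z:155/64)
total length: 2173/32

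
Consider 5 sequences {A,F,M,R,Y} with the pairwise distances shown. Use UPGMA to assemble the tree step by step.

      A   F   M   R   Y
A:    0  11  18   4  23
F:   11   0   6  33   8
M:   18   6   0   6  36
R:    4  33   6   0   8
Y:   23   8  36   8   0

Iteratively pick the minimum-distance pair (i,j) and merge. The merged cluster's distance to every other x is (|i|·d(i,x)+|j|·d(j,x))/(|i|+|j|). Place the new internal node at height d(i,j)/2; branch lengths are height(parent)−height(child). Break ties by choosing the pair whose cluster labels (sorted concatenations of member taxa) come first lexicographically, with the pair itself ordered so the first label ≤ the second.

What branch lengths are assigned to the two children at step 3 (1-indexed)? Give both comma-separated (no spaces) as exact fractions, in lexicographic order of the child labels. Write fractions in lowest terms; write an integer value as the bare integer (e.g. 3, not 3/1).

1. join A+R (d=4) ⇒ AR; edges |A|=2, |R|=2
  updated: d(AR,F)=22, d(AR,M)=12, d(AR,Y)=31/2
2. join F+M (d=6) ⇒ FM; edges |F|=3, |M|=3
  updated: d(AR,FM)=17, d(FM,Y)=22
3. join AR+Y (d=31/2) ⇒ ARY; edges |AR|=23/4, |Y|=31/4
  updated: d(ARY,FM)=56/3
4. join ARY+FM (d=56/3) ⇒ AFMRY; edges |ARY|=19/12, |FM|=19/3
final tree: (((A:2,R:2):23/4,Y:31/4):19/12,(F:3,M:3):19/3)
total length: 377/12

23/4,31/4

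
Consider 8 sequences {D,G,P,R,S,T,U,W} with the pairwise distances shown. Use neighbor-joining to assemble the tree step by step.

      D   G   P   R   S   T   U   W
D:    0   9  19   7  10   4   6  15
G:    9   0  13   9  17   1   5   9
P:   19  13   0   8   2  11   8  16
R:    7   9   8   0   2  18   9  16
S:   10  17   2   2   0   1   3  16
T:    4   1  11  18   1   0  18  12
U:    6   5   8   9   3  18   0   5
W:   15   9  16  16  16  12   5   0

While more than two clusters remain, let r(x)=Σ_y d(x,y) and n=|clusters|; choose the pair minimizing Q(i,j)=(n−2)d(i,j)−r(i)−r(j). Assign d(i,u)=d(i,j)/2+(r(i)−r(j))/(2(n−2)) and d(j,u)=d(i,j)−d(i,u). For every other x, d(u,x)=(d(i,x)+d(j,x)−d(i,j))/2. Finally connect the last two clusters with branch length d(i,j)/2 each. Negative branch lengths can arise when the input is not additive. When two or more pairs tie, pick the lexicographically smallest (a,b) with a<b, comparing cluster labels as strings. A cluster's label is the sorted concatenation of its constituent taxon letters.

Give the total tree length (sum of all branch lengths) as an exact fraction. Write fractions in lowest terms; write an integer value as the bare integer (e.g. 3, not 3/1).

213/8

step 1: merge (G,T) at d=1, Q=-122; branch lengths G→1/3, T→2/3; new cluster GT
  updated: d(D,GT)=6, d(GT,P)=23/2, d(GT,R)=13, d(GT,S)=17/2, d(GT,U)=11, d(GT,W)=10
step 2: merge (P,S) at d=2, Q=-96; branch lengths P→33/10, S→-13/10; new cluster PS
  updated: d(D,PS)=27/2, d(GT,PS)=9, d(PS,R)=4, d(PS,U)=9/2, d(PS,W)=15
step 3: merge (PS,R) at d=4, Q=-79; branch lengths PS→13/8, R→19/8; new cluster PRS
  updated: d(D,PRS)=33/4, d(GT,PRS)=9, d(PRS,U)=19/4, d(PRS,W)=27/2
step 4: merge (U,W) at d=5, Q=-221/4; branch lengths U→-7/24, W→127/24; new cluster UW
  updated: d(D,UW)=8, d(GT,UW)=8, d(PRS,UW)=53/8
step 5: merge (D,GT) at d=6, Q=-133/4; branch lengths D→45/16, GT→51/16; new cluster DGT
  updated: d(DGT,PRS)=45/8, d(DGT,UW)=5
step 6: merge (DGT,PRS) at d=45/8, Q=-69/4; branch lengths DGT→2, PRS→29/8; new cluster DGPRST
  updated: d(DGPRST,UW)=3
step 7: merge (DGPRST,UW) at d=3; branch lengths DGPRST→3/2, UW→3/2; new cluster DGPRSTUW
final tree: (((D:45/16,(G:1/3,T:2/3):51/16):2,((P:33/10,S:-13/10):13/8,R:19/8):29/8):3/2,(U:-7/24,W:127/24):3/2)
total length: 213/8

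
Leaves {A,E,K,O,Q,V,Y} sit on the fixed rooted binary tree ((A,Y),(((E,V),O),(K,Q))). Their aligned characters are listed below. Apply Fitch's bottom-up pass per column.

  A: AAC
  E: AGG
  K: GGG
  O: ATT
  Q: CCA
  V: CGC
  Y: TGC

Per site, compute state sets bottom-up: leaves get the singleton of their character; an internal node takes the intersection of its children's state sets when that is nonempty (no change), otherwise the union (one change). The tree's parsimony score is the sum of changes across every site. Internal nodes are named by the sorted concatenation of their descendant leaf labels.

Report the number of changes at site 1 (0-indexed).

3

AY@0: {A} ∪ {T} = {A,T} (union, +1)
EV@0: {A} ∪ {C} = {A,C} (union, +1)
EOV@0: {A,C} ∩ {A} = {A} (intersection, +0)
KQ@0: {G} ∪ {C} = {C,G} (union, +1)
EKOQV@0: {A} ∪ {C,G} = {A,C,G} (union, +1)
AEKOQVY@0: {A,T} ∩ {A,C,G} = {A} (intersection, +0)
AY@1: {A} ∪ {G} = {A,G} (union, +1)
EV@1: {G} ∩ {G} = {G} (intersection, +0)
EOV@1: {G} ∪ {T} = {G,T} (union, +1)
KQ@1: {G} ∪ {C} = {C,G} (union, +1)
EKOQV@1: {G,T} ∩ {C,G} = {G} (intersection, +0)
AEKOQVY@1: {A,G} ∩ {G} = {G} (intersection, +0)
AY@2: {C} ∩ {C} = {C} (intersection, +0)
EV@2: {G} ∪ {C} = {C,G} (union, +1)
EOV@2: {C,G} ∪ {T} = {C,G,T} (union, +1)
KQ@2: {G} ∪ {A} = {A,G} (union, +1)
EKOQV@2: {C,G,T} ∩ {A,G} = {G} (intersection, +0)
AEKOQVY@2: {C} ∪ {G} = {C,G} (union, +1)
per-site changes: [4, 3, 4]; total = 11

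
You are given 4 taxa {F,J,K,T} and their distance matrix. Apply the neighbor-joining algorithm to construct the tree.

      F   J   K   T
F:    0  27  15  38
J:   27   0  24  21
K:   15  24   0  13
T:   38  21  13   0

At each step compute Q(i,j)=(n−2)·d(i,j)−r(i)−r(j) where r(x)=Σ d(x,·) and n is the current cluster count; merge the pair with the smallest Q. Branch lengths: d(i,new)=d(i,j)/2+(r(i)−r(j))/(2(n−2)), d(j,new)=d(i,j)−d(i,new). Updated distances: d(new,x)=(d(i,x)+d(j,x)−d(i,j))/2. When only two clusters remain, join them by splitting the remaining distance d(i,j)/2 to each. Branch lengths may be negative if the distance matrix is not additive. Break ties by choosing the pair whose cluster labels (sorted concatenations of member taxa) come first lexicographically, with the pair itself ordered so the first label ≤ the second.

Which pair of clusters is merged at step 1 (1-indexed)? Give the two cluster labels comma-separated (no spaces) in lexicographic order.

1. join F+K (d=15, Q=-102) ⇒ FK; edges |F|=29/2, |K|=1/2
  updated: d(FK,J)=18, d(FK,T)=18
2. join FK+J (d=18, Q=-57) ⇒ FJK; edges |FK|=15/2, |J|=21/2
  updated: d(FJK,T)=21/2
3. join FJK+T (d=21/2) ⇒ FJKT; edges |FJK|=21/4, |T|=21/4
final tree: (((F:29/2,K:1/2):15/2,J:21/2):21/4,T:21/4)
total length: 87/2

F,K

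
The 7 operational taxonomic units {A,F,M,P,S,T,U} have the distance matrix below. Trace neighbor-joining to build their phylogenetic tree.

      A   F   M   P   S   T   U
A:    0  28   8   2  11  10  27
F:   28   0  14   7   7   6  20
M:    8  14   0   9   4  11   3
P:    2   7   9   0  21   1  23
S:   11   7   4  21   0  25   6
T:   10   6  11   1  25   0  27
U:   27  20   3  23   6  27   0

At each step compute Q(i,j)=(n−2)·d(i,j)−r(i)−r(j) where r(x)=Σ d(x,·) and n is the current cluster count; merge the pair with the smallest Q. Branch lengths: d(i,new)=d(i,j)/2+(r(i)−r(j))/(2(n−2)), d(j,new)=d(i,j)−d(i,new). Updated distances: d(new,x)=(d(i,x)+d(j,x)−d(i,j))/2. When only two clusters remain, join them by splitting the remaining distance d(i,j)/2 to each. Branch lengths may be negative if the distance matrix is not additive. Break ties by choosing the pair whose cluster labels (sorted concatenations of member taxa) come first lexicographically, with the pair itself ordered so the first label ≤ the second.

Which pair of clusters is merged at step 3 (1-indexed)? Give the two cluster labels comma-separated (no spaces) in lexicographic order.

F,MSU

1. join S+U (d=6, Q=-150) ⇒ SU; edges |S|=-1/5, |U|=31/5
  updated: d(A,SU)=16, d(F,SU)=21/2, d(M,SU)=1/2, d(P,SU)=19, d(SU,T)=23
2. join M+SU (d=1/2, Q=-219/2) ⇒ MSU; edges |M|=-49/16, |SU|=57/16
  updated: d(A,MSU)=47/4, d(F,MSU)=12, d(MSU,P)=55/4, d(MSU,T)=67/4
3. join F+MSU (d=12, Q=-285/4) ⇒ FMSU; edges |F|=139/24, |MSU|=149/24
  updated: d(A,FMSU)=111/8, d(FMSU,P)=35/8, d(FMSU,T)=43/8
4. join A+P (d=2, Q=-117/4) ⇒ AP; edges |A|=45/8, |P|=-29/8
  updated: d(AP,FMSU)=65/8, d(AP,T)=9/2
5. join AP+FMSU (d=65/8, Q=-18) ⇒ AFMPSU; edges |AP|=29/8, |FMSU|=9/2
  updated: d(AFMPSU,T)=7/8
6. join AFMPSU+T (d=7/8) ⇒ AFMPSTU; edges |AFMPSU|=7/16, |T|=7/16
final tree: (((A:45/8,P:-29/8):29/8,(F:139/24,(M:-49/16,(S:-1/5,U:31/5):57/16):149/24):9/2):7/16,T:7/16)
total length: 59/2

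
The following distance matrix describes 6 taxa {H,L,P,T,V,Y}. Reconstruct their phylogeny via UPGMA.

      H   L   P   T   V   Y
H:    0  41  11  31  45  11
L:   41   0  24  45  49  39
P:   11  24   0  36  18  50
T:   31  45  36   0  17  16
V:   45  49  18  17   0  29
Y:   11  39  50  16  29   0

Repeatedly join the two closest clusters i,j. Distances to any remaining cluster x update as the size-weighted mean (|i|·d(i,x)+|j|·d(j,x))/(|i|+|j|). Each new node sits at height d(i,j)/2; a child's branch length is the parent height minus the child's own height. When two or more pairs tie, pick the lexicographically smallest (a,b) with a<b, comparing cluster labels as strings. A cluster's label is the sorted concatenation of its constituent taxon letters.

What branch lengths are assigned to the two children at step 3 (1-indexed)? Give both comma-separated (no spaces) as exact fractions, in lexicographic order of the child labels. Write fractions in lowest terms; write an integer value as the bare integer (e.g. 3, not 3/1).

step 1: merge (H,P) at d=11; branch lengths H→11/2, P→11/2; new cluster HP
  updated: d(HP,L)=65/2, d(HP,T)=67/2, d(HP,V)=63/2, d(HP,Y)=61/2
step 2: merge (T,Y) at d=16; branch lengths T→8, Y→8; new cluster TY
  updated: d(HP,TY)=32, d(L,TY)=42, d(TY,V)=23
step 3: merge (TY,V) at d=23; branch lengths TY→7/2, V→23/2; new cluster TVY
  updated: d(HP,TVY)=191/6, d(L,TVY)=133/3
step 4: merge (HP,TVY) at d=191/6; branch lengths HP→125/12, TVY→53/12; new cluster HPTVY
  updated: d(HPTVY,L)=198/5
step 5: merge (HPTVY,L) at d=198/5; branch lengths HPTVY→233/60, L→99/5; new cluster HLPTVY
final tree: (((H:11/2,P:11/2):125/12,((T:8,Y:8):7/2,V:23/2):53/12):233/60,L:99/5)
total length: 4831/60

7/2,23/2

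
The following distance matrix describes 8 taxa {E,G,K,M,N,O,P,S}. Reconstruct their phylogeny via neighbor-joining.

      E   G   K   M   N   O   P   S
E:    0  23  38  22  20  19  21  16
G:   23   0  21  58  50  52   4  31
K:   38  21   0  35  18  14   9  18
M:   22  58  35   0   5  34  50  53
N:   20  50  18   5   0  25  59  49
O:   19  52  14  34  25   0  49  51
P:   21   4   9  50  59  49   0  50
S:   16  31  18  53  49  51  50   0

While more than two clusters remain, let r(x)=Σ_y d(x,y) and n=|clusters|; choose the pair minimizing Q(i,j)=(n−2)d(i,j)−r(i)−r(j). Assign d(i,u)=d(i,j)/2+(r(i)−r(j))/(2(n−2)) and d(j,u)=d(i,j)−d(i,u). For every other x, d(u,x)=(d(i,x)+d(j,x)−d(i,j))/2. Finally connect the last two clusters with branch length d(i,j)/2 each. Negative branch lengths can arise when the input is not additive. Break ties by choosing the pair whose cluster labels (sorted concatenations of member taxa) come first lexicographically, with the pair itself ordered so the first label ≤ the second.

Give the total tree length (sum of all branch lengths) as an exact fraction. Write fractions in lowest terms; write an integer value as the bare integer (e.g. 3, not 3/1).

5421/64

1. join G+P (d=4, Q=-457) ⇒ GP; edges |G|=7/4, |P|=9/4
  updated: d(E,GP)=20, d(GP,K)=13, d(GP,M)=52, d(GP,N)=105/2, d(GP,O)=97/2, d(GP,S)=77/2
2. join M+N (d=5, Q=-691/2) ⇒ MN; edges |M|=113/20, |N|=-13/20
  updated: d(E,MN)=37/2, d(GP,MN)=199/4, d(K,MN)=24, d(MN,O)=27, d(MN,S)=97/2
3. join GP+K (d=13, Q=-899/4) ⇒ GKP; edges |GP|=459/32, |K|=-43/32
  updated: d(E,GKP)=45/2, d(GKP,MN)=243/8, d(GKP,O)=99/4, d(GKP,S)=87/4
4. join GKP+S (d=87/4, Q=-1371/8) ⇒ GKPS; edges |GKP|=73/16, |S|=275/16
  updated: d(E,GKPS)=67/8, d(GKPS,MN)=457/16, d(GKPS,O)=27
5. join E+GKPS (d=67/8, Q=-1489/16) ⇒ EGKPS; edges |E|=-21/64, |GKPS|=557/64
  updated: d(EGKPS,MN)=619/32, d(EGKPS,O)=301/16
6. join EGKPS+MN (d=619/32, Q=-2085/32) ⇒ EGKMNPS; edges |EGKPS|=357/64, |MN|=881/64
  updated: d(EGKMNPS,O)=847/64
7. join EGKMNPS+O (d=847/64) ⇒ EGKMNOPS; edges |EGKMNPS|=847/128, |O|=847/128
final tree: (((E:-21/64,(((G:7/4,P:9/4):459/32,K:-43/32):73/16,S:275/16):557/64):357/64,(M:113/20,N:-13/20):881/64):847/128,O:847/128)
total length: 5421/64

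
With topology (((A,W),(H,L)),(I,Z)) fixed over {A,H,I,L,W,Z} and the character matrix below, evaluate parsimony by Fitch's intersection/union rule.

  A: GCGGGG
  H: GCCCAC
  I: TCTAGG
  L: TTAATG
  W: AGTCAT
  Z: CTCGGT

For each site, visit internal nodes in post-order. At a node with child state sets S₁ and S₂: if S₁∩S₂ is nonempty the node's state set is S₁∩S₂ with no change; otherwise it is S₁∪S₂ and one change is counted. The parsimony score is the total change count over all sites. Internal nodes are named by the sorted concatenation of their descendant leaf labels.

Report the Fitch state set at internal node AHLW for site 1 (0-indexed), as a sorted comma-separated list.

[col 0] AW: children A:{G}, W:{A} ∪→ {A,G}; cost 1
[col 0] HL: children H:{G}, L:{T} ∪→ {G,T}; cost 1
[col 0] AHLW: children AW:{A,G}, HL:{G,T} ∩→ {G}; cost 0
[col 0] IZ: children I:{T}, Z:{C} ∪→ {C,T}; cost 1
[col 0] AHILWZ: children AHLW:{G}, IZ:{C,T} ∪→ {C,G,T}; cost 1
[col 1] AW: children A:{C}, W:{G} ∪→ {C,G}; cost 1
[col 1] HL: children H:{C}, L:{T} ∪→ {C,T}; cost 1
[col 1] AHLW: children AW:{C,G}, HL:{C,T} ∩→ {C}; cost 0
[col 1] IZ: children I:{C}, Z:{T} ∪→ {C,T}; cost 1
[col 1] AHILWZ: children AHLW:{C}, IZ:{C,T} ∩→ {C}; cost 0
[col 2] AW: children A:{G}, W:{T} ∪→ {G,T}; cost 1
[col 2] HL: children H:{C}, L:{A} ∪→ {A,C}; cost 1
[col 2] AHLW: children AW:{G,T}, HL:{A,C} ∪→ {A,C,G,T}; cost 1
[col 2] IZ: children I:{T}, Z:{C} ∪→ {C,T}; cost 1
[col 2] AHILWZ: children AHLW:{A,C,G,T}, IZ:{C,T} ∩→ {C,T}; cost 0
[col 3] AW: children A:{G}, W:{C} ∪→ {C,G}; cost 1
[col 3] HL: children H:{C}, L:{A} ∪→ {A,C}; cost 1
[col 3] AHLW: children AW:{C,G}, HL:{A,C} ∩→ {C}; cost 0
[col 3] IZ: children I:{A}, Z:{G} ∪→ {A,G}; cost 1
[col 3] AHILWZ: children AHLW:{C}, IZ:{A,G} ∪→ {A,C,G}; cost 1
[col 4] AW: children A:{G}, W:{A} ∪→ {A,G}; cost 1
[col 4] HL: children H:{A}, L:{T} ∪→ {A,T}; cost 1
[col 4] AHLW: children AW:{A,G}, HL:{A,T} ∩→ {A}; cost 0
[col 4] IZ: children I:{G}, Z:{G} ∩→ {G}; cost 0
[col 4] AHILWZ: children AHLW:{A}, IZ:{G} ∪→ {A,G}; cost 1
[col 5] AW: children A:{G}, W:{T} ∪→ {G,T}; cost 1
[col 5] HL: children H:{C}, L:{G} ∪→ {C,G}; cost 1
[col 5] AHLW: children AW:{G,T}, HL:{C,G} ∩→ {G}; cost 0
[col 5] IZ: children I:{G}, Z:{T} ∪→ {G,T}; cost 1
[col 5] AHILWZ: children AHLW:{G}, IZ:{G,T} ∩→ {G}; cost 0
per-site changes: [4, 3, 4, 4, 3, 3]; total = 21

C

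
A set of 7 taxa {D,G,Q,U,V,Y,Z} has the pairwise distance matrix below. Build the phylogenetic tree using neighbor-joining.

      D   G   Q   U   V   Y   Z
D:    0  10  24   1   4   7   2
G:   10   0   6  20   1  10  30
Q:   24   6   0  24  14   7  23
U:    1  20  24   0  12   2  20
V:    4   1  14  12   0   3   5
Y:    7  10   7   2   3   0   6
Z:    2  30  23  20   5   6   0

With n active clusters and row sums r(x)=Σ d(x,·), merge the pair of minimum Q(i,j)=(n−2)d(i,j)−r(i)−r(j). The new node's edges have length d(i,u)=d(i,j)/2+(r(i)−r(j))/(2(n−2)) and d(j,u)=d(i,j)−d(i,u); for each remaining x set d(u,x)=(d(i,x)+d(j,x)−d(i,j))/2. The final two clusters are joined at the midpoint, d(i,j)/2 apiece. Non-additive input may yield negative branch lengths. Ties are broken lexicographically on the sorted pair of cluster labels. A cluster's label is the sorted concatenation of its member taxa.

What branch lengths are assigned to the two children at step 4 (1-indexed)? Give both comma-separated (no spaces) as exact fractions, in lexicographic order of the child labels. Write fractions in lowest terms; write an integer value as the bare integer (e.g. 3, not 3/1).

33/8,51/8

step 1: merge (G,Q) at d=6, Q=-145; branch lengths G→9/10, Q→51/10; new cluster GQ
  updated: d(D,GQ)=14, d(GQ,U)=19, d(GQ,V)=9/2, d(GQ,Y)=11/2, d(GQ,Z)=47/2
step 2: merge (D,U) at d=1, Q=-78; branch lengths D→-11/4, U→15/4; new cluster DU
  updated: d(DU,GQ)=16, d(DU,V)=15/2, d(DU,Y)=4, d(DU,Z)=21/2
step 3: merge (GQ,V) at d=9/2, Q=-56; branch lengths GQ→43/6, V→-8/3; new cluster GQV
  updated: d(DU,GQV)=19/2, d(GQV,Y)=2, d(GQV,Z)=12
step 4: merge (DU,Z) at d=21/2, Q=-63/2; branch lengths DU→33/8, Z→51/8; new cluster DUZ
  updated: d(DUZ,GQV)=11/2, d(DUZ,Y)=-1/4
step 5: merge (DUZ,GQV) at d=11/2, Q=-29/4; branch lengths DUZ→13/8, GQV→31/8; new cluster DGQUVZ
  updated: d(DGQUVZ,Y)=-15/8
step 6: merge (DGQUVZ,Y) at d=-15/8; branch lengths DGQUVZ→-15/16, Y→-15/16; new cluster DGQUVYZ
final tree: ((((D:-11/4,U:15/4):33/8,Z:51/8):13/8,((G:9/10,Q:51/10):43/6,V:-8/3):31/8):-15/16,Y:-15/16)
total length: 205/8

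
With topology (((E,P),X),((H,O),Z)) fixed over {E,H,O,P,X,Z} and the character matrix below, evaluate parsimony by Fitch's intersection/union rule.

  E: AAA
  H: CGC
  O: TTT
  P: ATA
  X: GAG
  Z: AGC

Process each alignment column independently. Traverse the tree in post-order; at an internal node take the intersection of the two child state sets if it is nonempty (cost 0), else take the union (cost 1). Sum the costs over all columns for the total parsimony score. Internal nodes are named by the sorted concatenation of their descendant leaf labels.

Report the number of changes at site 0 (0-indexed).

3

site 0, node EP: E={A} ∩ P={A} → {A} (+0)
site 0, node EPX: EP={A} ∪ X={G} → {A,G} (+1)
site 0, node HO: H={C} ∪ O={T} → {C,T} (+1)
site 0, node HOZ: HO={C,T} ∪ Z={A} → {A,C,T} (+1)
site 0, node EHOPXZ: EPX={A,G} ∩ HOZ={A,C,T} → {A} (+0)
site 1, node EP: E={A} ∪ P={T} → {A,T} (+1)
site 1, node EPX: EP={A,T} ∩ X={A} → {A} (+0)
site 1, node HO: H={G} ∪ O={T} → {G,T} (+1)
site 1, node HOZ: HO={G,T} ∩ Z={G} → {G} (+0)
site 1, node EHOPXZ: EPX={A} ∪ HOZ={G} → {A,G} (+1)
site 2, node EP: E={A} ∩ P={A} → {A} (+0)
site 2, node EPX: EP={A} ∪ X={G} → {A,G} (+1)
site 2, node HO: H={C} ∪ O={T} → {C,T} (+1)
site 2, node HOZ: HO={C,T} ∩ Z={C} → {C} (+0)
site 2, node EHOPXZ: EPX={A,G} ∪ HOZ={C} → {A,C,G} (+1)
per-site changes: [3, 3, 3]; total = 9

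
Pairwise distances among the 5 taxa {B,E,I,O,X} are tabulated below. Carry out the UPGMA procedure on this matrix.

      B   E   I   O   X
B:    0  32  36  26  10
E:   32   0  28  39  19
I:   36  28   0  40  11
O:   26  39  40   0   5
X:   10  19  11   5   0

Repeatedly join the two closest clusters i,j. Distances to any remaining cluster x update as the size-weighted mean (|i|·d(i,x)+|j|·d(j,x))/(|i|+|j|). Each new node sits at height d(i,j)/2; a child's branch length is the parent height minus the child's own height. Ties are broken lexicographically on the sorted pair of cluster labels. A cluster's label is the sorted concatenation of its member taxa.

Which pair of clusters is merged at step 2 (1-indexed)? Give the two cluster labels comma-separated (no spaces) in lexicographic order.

B,OX

iteration 1: select O,X (d=5); attach at lengths (5/2, 5/2); label the merged cluster OX
  updated: d(B,OX)=18, d(E,OX)=29, d(I,OX)=51/2
iteration 2: select B,OX (d=18); attach at lengths (9, 13/2); label the merged cluster BOX
  updated: d(BOX,E)=30, d(BOX,I)=29
iteration 3: select E,I (d=28); attach at lengths (14, 14); label the merged cluster EI
  updated: d(BOX,EI)=59/2
iteration 4: select BOX,EI (d=59/2); attach at lengths (23/4, 3/4); label the merged cluster BEIOX
final tree: ((B:9,(O:5/2,X:5/2):13/2):23/4,(E:14,I:14):3/4)
total length: 55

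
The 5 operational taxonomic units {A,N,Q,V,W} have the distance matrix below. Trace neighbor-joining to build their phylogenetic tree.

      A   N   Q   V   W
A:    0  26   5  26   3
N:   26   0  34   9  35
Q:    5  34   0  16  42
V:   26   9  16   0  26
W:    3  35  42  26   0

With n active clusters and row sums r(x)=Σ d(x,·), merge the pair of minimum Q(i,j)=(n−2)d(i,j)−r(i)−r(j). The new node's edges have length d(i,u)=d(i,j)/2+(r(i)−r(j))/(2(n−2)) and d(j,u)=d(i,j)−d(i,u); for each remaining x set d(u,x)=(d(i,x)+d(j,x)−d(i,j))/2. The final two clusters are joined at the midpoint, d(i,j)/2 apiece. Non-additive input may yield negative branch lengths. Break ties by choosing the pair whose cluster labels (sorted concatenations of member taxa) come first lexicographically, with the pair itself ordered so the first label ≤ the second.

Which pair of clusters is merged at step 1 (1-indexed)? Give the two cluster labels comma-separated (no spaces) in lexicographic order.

A,W

iteration 1: select A,W (d=3, Q=-157); attach at lengths (-37/6, 55/6); label the merged cluster AW
  updated: d(AW,N)=29, d(AW,Q)=22, d(AW,V)=49/2
iteration 2: select AW,Q (d=22, Q=-207/2); attach at lengths (95/8, 81/8); label the merged cluster AQW
  updated: d(AQW,N)=41/2, d(AQW,V)=37/4
iteration 3: select AQW,N (d=41/2, Q=-155/4); attach at lengths (83/8, 81/8); label the merged cluster ANQW
  updated: d(ANQW,V)=-9/8
iteration 4: select ANQW,V (d=-9/8); attach at lengths (-9/16, -9/16); label the merged cluster ANQVW
final tree: ((((A:-37/6,W:55/6):95/8,Q:81/8):83/8,N:81/8):-9/16,V:-9/16)
total length: 355/8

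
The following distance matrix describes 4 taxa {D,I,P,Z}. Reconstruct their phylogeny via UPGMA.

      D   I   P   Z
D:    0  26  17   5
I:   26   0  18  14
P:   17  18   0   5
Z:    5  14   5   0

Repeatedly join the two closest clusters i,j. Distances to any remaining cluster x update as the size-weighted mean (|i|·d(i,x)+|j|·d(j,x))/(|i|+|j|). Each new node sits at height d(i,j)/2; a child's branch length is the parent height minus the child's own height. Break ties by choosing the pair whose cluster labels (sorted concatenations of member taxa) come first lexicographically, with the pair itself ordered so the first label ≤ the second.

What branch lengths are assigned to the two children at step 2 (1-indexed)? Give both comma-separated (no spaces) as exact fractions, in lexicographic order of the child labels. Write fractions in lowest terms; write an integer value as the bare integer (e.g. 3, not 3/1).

3,11/2

step 1: merge (D,Z) at d=5; branch lengths D→5/2, Z→5/2; new cluster DZ
  updated: d(DZ,I)=20, d(DZ,P)=11
step 2: merge (DZ,P) at d=11; branch lengths DZ→3, P→11/2; new cluster DPZ
  updated: d(DPZ,I)=58/3
step 3: merge (DPZ,I) at d=58/3; branch lengths DPZ→25/6, I→29/3; new cluster DIPZ
final tree: (((D:5/2,Z:5/2):3,P:11/2):25/6,I:29/3)
total length: 82/3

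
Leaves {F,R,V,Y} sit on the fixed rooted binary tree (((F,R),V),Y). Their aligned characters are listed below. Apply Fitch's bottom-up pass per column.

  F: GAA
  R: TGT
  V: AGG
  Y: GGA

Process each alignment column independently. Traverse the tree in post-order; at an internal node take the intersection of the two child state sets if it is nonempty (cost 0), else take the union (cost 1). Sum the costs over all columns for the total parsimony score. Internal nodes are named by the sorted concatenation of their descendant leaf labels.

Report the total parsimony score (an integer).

5

[col 0] FR: children F:{G}, R:{T} ∪→ {G,T}; cost 1
[col 0] FRV: children FR:{G,T}, V:{A} ∪→ {A,G,T}; cost 1
[col 0] FRVY: children FRV:{A,G,T}, Y:{G} ∩→ {G}; cost 0
[col 1] FR: children F:{A}, R:{G} ∪→ {A,G}; cost 1
[col 1] FRV: children FR:{A,G}, V:{G} ∩→ {G}; cost 0
[col 1] FRVY: children FRV:{G}, Y:{G} ∩→ {G}; cost 0
[col 2] FR: children F:{A}, R:{T} ∪→ {A,T}; cost 1
[col 2] FRV: children FR:{A,T}, V:{G} ∪→ {A,G,T}; cost 1
[col 2] FRVY: children FRV:{A,G,T}, Y:{A} ∩→ {A}; cost 0
per-site changes: [2, 1, 2]; total = 5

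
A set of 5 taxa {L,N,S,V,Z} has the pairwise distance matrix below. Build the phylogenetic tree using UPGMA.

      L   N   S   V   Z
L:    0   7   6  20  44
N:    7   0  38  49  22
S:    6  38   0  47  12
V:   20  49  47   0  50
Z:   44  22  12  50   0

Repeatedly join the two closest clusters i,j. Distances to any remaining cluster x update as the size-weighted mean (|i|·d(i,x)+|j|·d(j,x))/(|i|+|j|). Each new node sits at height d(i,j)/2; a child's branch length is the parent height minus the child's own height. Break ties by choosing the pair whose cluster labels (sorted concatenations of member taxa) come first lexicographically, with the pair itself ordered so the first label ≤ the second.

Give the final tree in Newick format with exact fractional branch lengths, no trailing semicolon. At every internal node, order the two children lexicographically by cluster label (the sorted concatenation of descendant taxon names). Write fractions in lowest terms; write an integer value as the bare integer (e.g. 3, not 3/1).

(((L:3,S:3):77/8,(N:11,Z:11):13/8):65/8,V:83/4)

iteration 1: select L,S (d=6); attach at lengths (3, 3); label the merged cluster LS
  updated: d(LS,N)=45/2, d(LS,V)=67/2, d(LS,Z)=28
iteration 2: select N,Z (d=22); attach at lengths (11, 11); label the merged cluster NZ
  updated: d(LS,NZ)=101/4, d(NZ,V)=99/2
iteration 3: select LS,NZ (d=101/4); attach at lengths (77/8, 13/8); label the merged cluster LNSZ
  updated: d(LNSZ,V)=83/2
iteration 4: select LNSZ,V (d=83/2); attach at lengths (65/8, 83/4); label the merged cluster LNSVZ
final tree: (((L:3,S:3):77/8,(N:11,Z:11):13/8):65/8,V:83/4)
total length: 545/8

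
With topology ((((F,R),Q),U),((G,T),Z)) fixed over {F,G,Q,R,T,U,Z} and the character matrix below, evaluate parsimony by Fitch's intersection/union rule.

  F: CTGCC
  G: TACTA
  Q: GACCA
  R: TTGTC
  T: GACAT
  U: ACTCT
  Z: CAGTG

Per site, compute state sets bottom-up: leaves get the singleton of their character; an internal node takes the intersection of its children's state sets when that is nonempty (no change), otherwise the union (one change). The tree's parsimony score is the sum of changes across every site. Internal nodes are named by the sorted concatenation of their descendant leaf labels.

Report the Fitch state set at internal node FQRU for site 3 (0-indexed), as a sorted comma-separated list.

C

FR@0: {C} ∪ {T} = {C,T} (union, +1)
FQR@0: {C,T} ∪ {G} = {C,G,T} (union, +1)
FQRU@0: {C,G,T} ∪ {A} = {A,C,G,T} (union, +1)
GT@0: {T} ∪ {G} = {G,T} (union, +1)
GTZ@0: {G,T} ∪ {C} = {C,G,T} (union, +1)
FGQRTUZ@0: {A,C,G,T} ∩ {C,G,T} = {C,G,T} (intersection, +0)
FR@1: {T} ∩ {T} = {T} (intersection, +0)
FQR@1: {T} ∪ {A} = {A,T} (union, +1)
FQRU@1: {A,T} ∪ {C} = {A,C,T} (union, +1)
GT@1: {A} ∩ {A} = {A} (intersection, +0)
GTZ@1: {A} ∩ {A} = {A} (intersection, +0)
FGQRTUZ@1: {A,C,T} ∩ {A} = {A} (intersection, +0)
FR@2: {G} ∩ {G} = {G} (intersection, +0)
FQR@2: {G} ∪ {C} = {C,G} (union, +1)
FQRU@2: {C,G} ∪ {T} = {C,G,T} (union, +1)
GT@2: {C} ∩ {C} = {C} (intersection, +0)
GTZ@2: {C} ∪ {G} = {C,G} (union, +1)
FGQRTUZ@2: {C,G,T} ∩ {C,G} = {C,G} (intersection, +0)
FR@3: {C} ∪ {T} = {C,T} (union, +1)
FQR@3: {C,T} ∩ {C} = {C} (intersection, +0)
FQRU@3: {C} ∩ {C} = {C} (intersection, +0)
GT@3: {T} ∪ {A} = {A,T} (union, +1)
GTZ@3: {A,T} ∩ {T} = {T} (intersection, +0)
FGQRTUZ@3: {C} ∪ {T} = {C,T} (union, +1)
FR@4: {C} ∩ {C} = {C} (intersection, +0)
FQR@4: {C} ∪ {A} = {A,C} (union, +1)
FQRU@4: {A,C} ∪ {T} = {A,C,T} (union, +1)
GT@4: {A} ∪ {T} = {A,T} (union, +1)
GTZ@4: {A,T} ∪ {G} = {A,G,T} (union, +1)
FGQRTUZ@4: {A,C,T} ∩ {A,G,T} = {A,T} (intersection, +0)
per-site changes: [5, 2, 3, 3, 4]; total = 17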